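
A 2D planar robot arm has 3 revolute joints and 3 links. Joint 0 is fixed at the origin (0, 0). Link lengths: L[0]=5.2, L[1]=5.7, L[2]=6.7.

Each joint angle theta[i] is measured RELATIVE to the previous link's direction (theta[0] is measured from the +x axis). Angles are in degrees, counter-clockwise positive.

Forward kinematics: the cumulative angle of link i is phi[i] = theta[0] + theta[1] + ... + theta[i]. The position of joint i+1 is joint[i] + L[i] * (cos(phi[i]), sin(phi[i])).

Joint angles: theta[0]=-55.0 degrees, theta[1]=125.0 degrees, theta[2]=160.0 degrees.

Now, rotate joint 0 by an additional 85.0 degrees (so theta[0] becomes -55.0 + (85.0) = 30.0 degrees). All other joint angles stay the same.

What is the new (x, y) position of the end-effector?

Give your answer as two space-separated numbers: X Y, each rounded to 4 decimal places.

joint[0] = (0.0000, 0.0000)  (base)
link 0: phi[0] = 30 = 30 deg
  cos(30 deg) = 0.8660, sin(30 deg) = 0.5000
  joint[1] = (0.0000, 0.0000) + 5.2 * (0.8660, 0.5000) = (0.0000 + 4.5033, 0.0000 + 2.6000) = (4.5033, 2.6000)
link 1: phi[1] = 30 + 125 = 155 deg
  cos(155 deg) = -0.9063, sin(155 deg) = 0.4226
  joint[2] = (4.5033, 2.6000) + 5.7 * (-0.9063, 0.4226) = (4.5033 + -5.1660, 2.6000 + 2.4089) = (-0.6626, 5.0089)
link 2: phi[2] = 30 + 125 + 160 = 315 deg
  cos(315 deg) = 0.7071, sin(315 deg) = -0.7071
  joint[3] = (-0.6626, 5.0089) + 6.7 * (0.7071, -0.7071) = (-0.6626 + 4.7376, 5.0089 + -4.7376) = (4.0750, 0.2713)
End effector: (4.0750, 0.2713)

Answer: 4.0750 0.2713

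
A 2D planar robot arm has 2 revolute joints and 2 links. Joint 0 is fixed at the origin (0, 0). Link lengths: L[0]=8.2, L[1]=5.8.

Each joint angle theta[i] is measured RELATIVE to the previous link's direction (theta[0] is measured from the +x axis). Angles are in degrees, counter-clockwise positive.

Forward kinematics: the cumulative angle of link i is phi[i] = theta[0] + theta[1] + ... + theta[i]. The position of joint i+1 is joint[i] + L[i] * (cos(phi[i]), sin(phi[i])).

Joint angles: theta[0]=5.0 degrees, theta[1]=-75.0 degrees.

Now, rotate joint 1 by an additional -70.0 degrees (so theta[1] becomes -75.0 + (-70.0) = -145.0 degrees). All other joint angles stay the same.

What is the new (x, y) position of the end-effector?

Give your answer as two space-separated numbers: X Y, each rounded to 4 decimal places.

Answer: 3.7257 -3.0135

Derivation:
joint[0] = (0.0000, 0.0000)  (base)
link 0: phi[0] = 5 = 5 deg
  cos(5 deg) = 0.9962, sin(5 deg) = 0.0872
  joint[1] = (0.0000, 0.0000) + 8.2 * (0.9962, 0.0872) = (0.0000 + 8.1688, 0.0000 + 0.7147) = (8.1688, 0.7147)
link 1: phi[1] = 5 + -145 = -140 deg
  cos(-140 deg) = -0.7660, sin(-140 deg) = -0.6428
  joint[2] = (8.1688, 0.7147) + 5.8 * (-0.7660, -0.6428) = (8.1688 + -4.4431, 0.7147 + -3.7282) = (3.7257, -3.0135)
End effector: (3.7257, -3.0135)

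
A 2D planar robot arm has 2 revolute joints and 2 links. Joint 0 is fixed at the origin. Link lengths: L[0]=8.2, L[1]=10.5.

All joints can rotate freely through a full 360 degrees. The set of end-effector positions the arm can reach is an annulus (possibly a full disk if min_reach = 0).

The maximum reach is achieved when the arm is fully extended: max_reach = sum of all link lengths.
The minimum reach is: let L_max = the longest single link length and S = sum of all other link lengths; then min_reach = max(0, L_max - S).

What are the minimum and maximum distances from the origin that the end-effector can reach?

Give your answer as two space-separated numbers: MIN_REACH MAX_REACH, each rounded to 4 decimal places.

Answer: 2.3000 18.7000

Derivation:
Link lengths: [8.2, 10.5]
max_reach = 8.2 + 10.5 = 18.7
L_max = max([8.2, 10.5]) = 10.5
S (sum of others) = 18.7 - 10.5 = 8.2
min_reach = max(0, 10.5 - 8.2) = max(0, 2.3) = 2.3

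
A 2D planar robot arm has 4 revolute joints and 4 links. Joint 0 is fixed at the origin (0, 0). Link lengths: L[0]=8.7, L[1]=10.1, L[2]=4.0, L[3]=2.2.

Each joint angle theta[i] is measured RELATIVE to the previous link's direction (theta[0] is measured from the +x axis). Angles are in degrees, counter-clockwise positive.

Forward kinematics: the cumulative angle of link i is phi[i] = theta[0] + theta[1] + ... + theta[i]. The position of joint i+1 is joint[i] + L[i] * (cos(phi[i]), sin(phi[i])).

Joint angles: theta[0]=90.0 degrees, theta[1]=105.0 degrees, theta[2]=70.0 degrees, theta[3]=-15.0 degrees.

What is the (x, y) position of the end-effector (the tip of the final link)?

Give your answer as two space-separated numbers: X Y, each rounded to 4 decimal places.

joint[0] = (0.0000, 0.0000)  (base)
link 0: phi[0] = 90 = 90 deg
  cos(90 deg) = 0.0000, sin(90 deg) = 1.0000
  joint[1] = (0.0000, 0.0000) + 8.7 * (0.0000, 1.0000) = (0.0000 + 0.0000, 0.0000 + 8.7000) = (0.0000, 8.7000)
link 1: phi[1] = 90 + 105 = 195 deg
  cos(195 deg) = -0.9659, sin(195 deg) = -0.2588
  joint[2] = (0.0000, 8.7000) + 10.1 * (-0.9659, -0.2588) = (0.0000 + -9.7559, 8.7000 + -2.6141) = (-9.7559, 6.0859)
link 2: phi[2] = 90 + 105 + 70 = 265 deg
  cos(265 deg) = -0.0872, sin(265 deg) = -0.9962
  joint[3] = (-9.7559, 6.0859) + 4 * (-0.0872, -0.9962) = (-9.7559 + -0.3486, 6.0859 + -3.9848) = (-10.1045, 2.1011)
link 3: phi[3] = 90 + 105 + 70 + -15 = 250 deg
  cos(250 deg) = -0.3420, sin(250 deg) = -0.9397
  joint[4] = (-10.1045, 2.1011) + 2.2 * (-0.3420, -0.9397) = (-10.1045 + -0.7524, 2.1011 + -2.0673) = (-10.8569, 0.0338)
End effector: (-10.8569, 0.0338)

Answer: -10.8569 0.0338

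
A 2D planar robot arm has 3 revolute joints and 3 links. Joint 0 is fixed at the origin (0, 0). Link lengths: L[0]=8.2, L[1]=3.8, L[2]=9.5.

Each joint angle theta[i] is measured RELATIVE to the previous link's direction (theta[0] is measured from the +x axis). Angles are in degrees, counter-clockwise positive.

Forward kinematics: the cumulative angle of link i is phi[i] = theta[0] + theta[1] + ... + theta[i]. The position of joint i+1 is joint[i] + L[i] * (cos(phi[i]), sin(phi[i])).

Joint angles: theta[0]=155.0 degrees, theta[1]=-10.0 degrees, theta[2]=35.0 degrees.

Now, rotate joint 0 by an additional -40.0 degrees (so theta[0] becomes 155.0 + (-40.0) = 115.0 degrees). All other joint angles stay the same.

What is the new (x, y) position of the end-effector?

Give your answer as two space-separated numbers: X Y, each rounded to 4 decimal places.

joint[0] = (0.0000, 0.0000)  (base)
link 0: phi[0] = 115 = 115 deg
  cos(115 deg) = -0.4226, sin(115 deg) = 0.9063
  joint[1] = (0.0000, 0.0000) + 8.2 * (-0.4226, 0.9063) = (0.0000 + -3.4655, 0.0000 + 7.4317) = (-3.4655, 7.4317)
link 1: phi[1] = 115 + -10 = 105 deg
  cos(105 deg) = -0.2588, sin(105 deg) = 0.9659
  joint[2] = (-3.4655, 7.4317) + 3.8 * (-0.2588, 0.9659) = (-3.4655 + -0.9835, 7.4317 + 3.6705) = (-4.4490, 11.1022)
link 2: phi[2] = 115 + -10 + 35 = 140 deg
  cos(140 deg) = -0.7660, sin(140 deg) = 0.6428
  joint[3] = (-4.4490, 11.1022) + 9.5 * (-0.7660, 0.6428) = (-4.4490 + -7.2774, 11.1022 + 6.1065) = (-11.7264, 17.2087)
End effector: (-11.7264, 17.2087)

Answer: -11.7264 17.2087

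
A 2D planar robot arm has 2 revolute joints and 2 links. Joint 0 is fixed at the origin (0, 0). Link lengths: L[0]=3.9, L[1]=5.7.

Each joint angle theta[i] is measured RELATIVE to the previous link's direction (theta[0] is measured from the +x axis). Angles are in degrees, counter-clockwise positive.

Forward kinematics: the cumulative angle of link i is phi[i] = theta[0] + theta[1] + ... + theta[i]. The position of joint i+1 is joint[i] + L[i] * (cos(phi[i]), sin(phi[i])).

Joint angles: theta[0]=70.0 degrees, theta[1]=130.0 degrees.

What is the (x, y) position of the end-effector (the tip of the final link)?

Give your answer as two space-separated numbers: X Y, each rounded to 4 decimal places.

Answer: -4.0224 1.7153

Derivation:
joint[0] = (0.0000, 0.0000)  (base)
link 0: phi[0] = 70 = 70 deg
  cos(70 deg) = 0.3420, sin(70 deg) = 0.9397
  joint[1] = (0.0000, 0.0000) + 3.9 * (0.3420, 0.9397) = (0.0000 + 1.3339, 0.0000 + 3.6648) = (1.3339, 3.6648)
link 1: phi[1] = 70 + 130 = 200 deg
  cos(200 deg) = -0.9397, sin(200 deg) = -0.3420
  joint[2] = (1.3339, 3.6648) + 5.7 * (-0.9397, -0.3420) = (1.3339 + -5.3562, 3.6648 + -1.9495) = (-4.0224, 1.7153)
End effector: (-4.0224, 1.7153)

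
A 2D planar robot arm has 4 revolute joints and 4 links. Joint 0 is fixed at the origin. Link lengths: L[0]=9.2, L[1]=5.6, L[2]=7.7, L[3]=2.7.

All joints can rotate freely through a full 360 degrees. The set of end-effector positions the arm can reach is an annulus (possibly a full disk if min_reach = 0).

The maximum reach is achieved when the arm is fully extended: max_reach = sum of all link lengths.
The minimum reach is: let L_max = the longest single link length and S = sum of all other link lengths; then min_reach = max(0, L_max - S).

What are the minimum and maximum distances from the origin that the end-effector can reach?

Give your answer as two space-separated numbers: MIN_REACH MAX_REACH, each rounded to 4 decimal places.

Answer: 0.0000 25.2000

Derivation:
Link lengths: [9.2, 5.6, 7.7, 2.7]
max_reach = 9.2 + 5.6 + 7.7 + 2.7 = 25.2
L_max = max([9.2, 5.6, 7.7, 2.7]) = 9.2
S (sum of others) = 25.2 - 9.2 = 16
min_reach = max(0, 9.2 - 16) = max(0, -6.8) = 0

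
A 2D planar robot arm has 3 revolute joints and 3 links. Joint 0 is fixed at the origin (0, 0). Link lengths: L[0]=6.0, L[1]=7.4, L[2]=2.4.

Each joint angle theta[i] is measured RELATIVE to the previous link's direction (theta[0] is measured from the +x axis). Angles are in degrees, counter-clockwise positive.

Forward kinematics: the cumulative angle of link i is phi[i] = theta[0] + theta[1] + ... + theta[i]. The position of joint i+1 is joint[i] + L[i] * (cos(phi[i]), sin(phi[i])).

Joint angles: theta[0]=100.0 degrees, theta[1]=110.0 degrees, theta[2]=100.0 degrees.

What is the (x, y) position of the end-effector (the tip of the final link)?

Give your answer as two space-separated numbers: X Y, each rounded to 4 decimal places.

joint[0] = (0.0000, 0.0000)  (base)
link 0: phi[0] = 100 = 100 deg
  cos(100 deg) = -0.1736, sin(100 deg) = 0.9848
  joint[1] = (0.0000, 0.0000) + 6 * (-0.1736, 0.9848) = (0.0000 + -1.0419, 0.0000 + 5.9088) = (-1.0419, 5.9088)
link 1: phi[1] = 100 + 110 = 210 deg
  cos(210 deg) = -0.8660, sin(210 deg) = -0.5000
  joint[2] = (-1.0419, 5.9088) + 7.4 * (-0.8660, -0.5000) = (-1.0419 + -6.4086, 5.9088 + -3.7000) = (-7.4505, 2.2088)
link 2: phi[2] = 100 + 110 + 100 = 310 deg
  cos(310 deg) = 0.6428, sin(310 deg) = -0.7660
  joint[3] = (-7.4505, 2.2088) + 2.4 * (0.6428, -0.7660) = (-7.4505 + 1.5427, 2.2088 + -1.8385) = (-5.9078, 0.3703)
End effector: (-5.9078, 0.3703)

Answer: -5.9078 0.3703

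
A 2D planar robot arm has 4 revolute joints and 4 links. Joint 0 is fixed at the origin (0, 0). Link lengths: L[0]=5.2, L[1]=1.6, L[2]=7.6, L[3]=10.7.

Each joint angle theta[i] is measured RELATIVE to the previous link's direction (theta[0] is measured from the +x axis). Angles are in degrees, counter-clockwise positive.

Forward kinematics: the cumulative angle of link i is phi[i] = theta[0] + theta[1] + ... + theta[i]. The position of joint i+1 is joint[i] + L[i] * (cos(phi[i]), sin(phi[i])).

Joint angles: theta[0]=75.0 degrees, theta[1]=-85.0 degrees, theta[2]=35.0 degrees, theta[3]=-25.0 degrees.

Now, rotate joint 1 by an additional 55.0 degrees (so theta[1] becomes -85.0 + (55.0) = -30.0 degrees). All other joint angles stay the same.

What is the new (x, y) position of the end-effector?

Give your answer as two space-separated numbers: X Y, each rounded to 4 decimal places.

joint[0] = (0.0000, 0.0000)  (base)
link 0: phi[0] = 75 = 75 deg
  cos(75 deg) = 0.2588, sin(75 deg) = 0.9659
  joint[1] = (0.0000, 0.0000) + 5.2 * (0.2588, 0.9659) = (0.0000 + 1.3459, 0.0000 + 5.0228) = (1.3459, 5.0228)
link 1: phi[1] = 75 + -30 = 45 deg
  cos(45 deg) = 0.7071, sin(45 deg) = 0.7071
  joint[2] = (1.3459, 5.0228) + 1.6 * (0.7071, 0.7071) = (1.3459 + 1.1314, 5.0228 + 1.1314) = (2.4772, 6.1542)
link 2: phi[2] = 75 + -30 + 35 = 80 deg
  cos(80 deg) = 0.1736, sin(80 deg) = 0.9848
  joint[3] = (2.4772, 6.1542) + 7.6 * (0.1736, 0.9848) = (2.4772 + 1.3197, 6.1542 + 7.4845) = (3.7970, 13.6387)
link 3: phi[3] = 75 + -30 + 35 + -25 = 55 deg
  cos(55 deg) = 0.5736, sin(55 deg) = 0.8192
  joint[4] = (3.7970, 13.6387) + 10.7 * (0.5736, 0.8192) = (3.7970 + 6.1373, 13.6387 + 8.7649) = (9.9342, 22.4037)
End effector: (9.9342, 22.4037)

Answer: 9.9342 22.4037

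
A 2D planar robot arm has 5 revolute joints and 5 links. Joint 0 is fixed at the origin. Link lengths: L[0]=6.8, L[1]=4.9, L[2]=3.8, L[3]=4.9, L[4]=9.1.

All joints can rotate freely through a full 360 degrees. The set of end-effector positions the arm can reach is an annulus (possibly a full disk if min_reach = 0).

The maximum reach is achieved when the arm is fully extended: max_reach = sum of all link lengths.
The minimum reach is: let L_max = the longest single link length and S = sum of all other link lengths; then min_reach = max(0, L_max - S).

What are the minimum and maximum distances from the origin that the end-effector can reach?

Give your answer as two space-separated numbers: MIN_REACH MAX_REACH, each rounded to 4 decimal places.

Link lengths: [6.8, 4.9, 3.8, 4.9, 9.1]
max_reach = 6.8 + 4.9 + 3.8 + 4.9 + 9.1 = 29.5
L_max = max([6.8, 4.9, 3.8, 4.9, 9.1]) = 9.1
S (sum of others) = 29.5 - 9.1 = 20.4
min_reach = max(0, 9.1 - 20.4) = max(0, -11.3) = 0

Answer: 0.0000 29.5000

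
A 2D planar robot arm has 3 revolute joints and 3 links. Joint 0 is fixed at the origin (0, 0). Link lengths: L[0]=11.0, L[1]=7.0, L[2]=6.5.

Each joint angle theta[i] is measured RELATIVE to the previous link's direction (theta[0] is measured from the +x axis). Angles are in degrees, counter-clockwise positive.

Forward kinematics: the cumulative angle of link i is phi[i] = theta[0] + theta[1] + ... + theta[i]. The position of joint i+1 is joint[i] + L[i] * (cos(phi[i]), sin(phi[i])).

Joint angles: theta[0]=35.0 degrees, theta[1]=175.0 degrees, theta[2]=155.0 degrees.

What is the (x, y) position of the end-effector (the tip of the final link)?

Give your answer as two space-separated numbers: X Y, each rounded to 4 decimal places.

Answer: 9.4238 3.3759

Derivation:
joint[0] = (0.0000, 0.0000)  (base)
link 0: phi[0] = 35 = 35 deg
  cos(35 deg) = 0.8192, sin(35 deg) = 0.5736
  joint[1] = (0.0000, 0.0000) + 11 * (0.8192, 0.5736) = (0.0000 + 9.0107, 0.0000 + 6.3093) = (9.0107, 6.3093)
link 1: phi[1] = 35 + 175 = 210 deg
  cos(210 deg) = -0.8660, sin(210 deg) = -0.5000
  joint[2] = (9.0107, 6.3093) + 7 * (-0.8660, -0.5000) = (9.0107 + -6.0622, 6.3093 + -3.5000) = (2.9485, 2.8093)
link 2: phi[2] = 35 + 175 + 155 = 365 deg
  cos(365 deg) = 0.9962, sin(365 deg) = 0.0872
  joint[3] = (2.9485, 2.8093) + 6.5 * (0.9962, 0.0872) = (2.9485 + 6.4753, 2.8093 + 0.5665) = (9.4238, 3.3759)
End effector: (9.4238, 3.3759)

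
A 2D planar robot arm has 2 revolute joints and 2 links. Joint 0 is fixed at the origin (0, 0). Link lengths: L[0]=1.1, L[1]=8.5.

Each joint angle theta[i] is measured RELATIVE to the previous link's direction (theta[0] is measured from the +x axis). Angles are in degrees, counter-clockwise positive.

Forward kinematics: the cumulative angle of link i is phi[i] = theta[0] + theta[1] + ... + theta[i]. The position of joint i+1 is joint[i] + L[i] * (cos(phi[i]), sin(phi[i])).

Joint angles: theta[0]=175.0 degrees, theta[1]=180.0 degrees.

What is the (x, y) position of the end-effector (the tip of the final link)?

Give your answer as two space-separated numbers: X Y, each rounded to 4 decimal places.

Answer: 7.3718 -0.6450

Derivation:
joint[0] = (0.0000, 0.0000)  (base)
link 0: phi[0] = 175 = 175 deg
  cos(175 deg) = -0.9962, sin(175 deg) = 0.0872
  joint[1] = (0.0000, 0.0000) + 1.1 * (-0.9962, 0.0872) = (0.0000 + -1.0958, 0.0000 + 0.0959) = (-1.0958, 0.0959)
link 1: phi[1] = 175 + 180 = 355 deg
  cos(355 deg) = 0.9962, sin(355 deg) = -0.0872
  joint[2] = (-1.0958, 0.0959) + 8.5 * (0.9962, -0.0872) = (-1.0958 + 8.4677, 0.0959 + -0.7408) = (7.3718, -0.6450)
End effector: (7.3718, -0.6450)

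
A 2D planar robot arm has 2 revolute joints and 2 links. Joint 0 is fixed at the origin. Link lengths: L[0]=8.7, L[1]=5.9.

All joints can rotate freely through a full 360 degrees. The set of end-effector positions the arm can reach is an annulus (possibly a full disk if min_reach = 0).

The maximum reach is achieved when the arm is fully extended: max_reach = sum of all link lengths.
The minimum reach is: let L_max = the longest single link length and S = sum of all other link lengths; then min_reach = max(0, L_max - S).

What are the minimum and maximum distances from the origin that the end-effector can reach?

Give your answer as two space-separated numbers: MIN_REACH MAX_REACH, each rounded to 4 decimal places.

Link lengths: [8.7, 5.9]
max_reach = 8.7 + 5.9 = 14.6
L_max = max([8.7, 5.9]) = 8.7
S (sum of others) = 14.6 - 8.7 = 5.9
min_reach = max(0, 8.7 - 5.9) = max(0, 2.8) = 2.8

Answer: 2.8000 14.6000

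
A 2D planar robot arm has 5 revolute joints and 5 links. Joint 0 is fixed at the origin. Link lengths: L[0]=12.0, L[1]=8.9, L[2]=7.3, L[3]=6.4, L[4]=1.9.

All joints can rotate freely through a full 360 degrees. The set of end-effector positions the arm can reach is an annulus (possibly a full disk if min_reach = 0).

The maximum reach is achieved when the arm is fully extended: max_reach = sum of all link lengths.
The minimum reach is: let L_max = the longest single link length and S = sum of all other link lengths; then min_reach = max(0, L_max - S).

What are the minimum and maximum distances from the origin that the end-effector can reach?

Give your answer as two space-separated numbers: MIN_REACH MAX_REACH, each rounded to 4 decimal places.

Answer: 0.0000 36.5000

Derivation:
Link lengths: [12.0, 8.9, 7.3, 6.4, 1.9]
max_reach = 12 + 8.9 + 7.3 + 6.4 + 1.9 = 36.5
L_max = max([12.0, 8.9, 7.3, 6.4, 1.9]) = 12
S (sum of others) = 36.5 - 12 = 24.5
min_reach = max(0, 12 - 24.5) = max(0, -12.5) = 0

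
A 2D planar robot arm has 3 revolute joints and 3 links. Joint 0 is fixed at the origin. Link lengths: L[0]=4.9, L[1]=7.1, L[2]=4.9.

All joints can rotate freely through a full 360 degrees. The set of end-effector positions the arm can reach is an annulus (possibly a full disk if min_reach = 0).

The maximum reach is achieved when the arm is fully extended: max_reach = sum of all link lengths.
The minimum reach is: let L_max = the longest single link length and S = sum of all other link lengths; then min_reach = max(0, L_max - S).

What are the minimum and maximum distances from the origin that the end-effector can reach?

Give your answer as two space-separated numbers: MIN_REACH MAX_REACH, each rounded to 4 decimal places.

Answer: 0.0000 16.9000

Derivation:
Link lengths: [4.9, 7.1, 4.9]
max_reach = 4.9 + 7.1 + 4.9 = 16.9
L_max = max([4.9, 7.1, 4.9]) = 7.1
S (sum of others) = 16.9 - 7.1 = 9.8
min_reach = max(0, 7.1 - 9.8) = max(0, -2.7) = 0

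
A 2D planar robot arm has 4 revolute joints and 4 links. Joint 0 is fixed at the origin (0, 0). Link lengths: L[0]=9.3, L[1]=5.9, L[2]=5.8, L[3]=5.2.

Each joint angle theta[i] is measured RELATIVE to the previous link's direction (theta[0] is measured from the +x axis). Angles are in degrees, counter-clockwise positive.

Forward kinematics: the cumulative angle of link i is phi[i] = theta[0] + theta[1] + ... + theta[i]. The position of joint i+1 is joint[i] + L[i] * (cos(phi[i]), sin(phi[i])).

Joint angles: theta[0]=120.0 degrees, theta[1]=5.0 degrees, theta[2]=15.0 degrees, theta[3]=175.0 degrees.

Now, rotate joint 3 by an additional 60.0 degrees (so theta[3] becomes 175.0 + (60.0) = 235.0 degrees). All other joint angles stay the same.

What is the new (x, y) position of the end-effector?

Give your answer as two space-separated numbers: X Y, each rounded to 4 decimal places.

joint[0] = (0.0000, 0.0000)  (base)
link 0: phi[0] = 120 = 120 deg
  cos(120 deg) = -0.5000, sin(120 deg) = 0.8660
  joint[1] = (0.0000, 0.0000) + 9.3 * (-0.5000, 0.8660) = (0.0000 + -4.6500, 0.0000 + 8.0540) = (-4.6500, 8.0540)
link 1: phi[1] = 120 + 5 = 125 deg
  cos(125 deg) = -0.5736, sin(125 deg) = 0.8192
  joint[2] = (-4.6500, 8.0540) + 5.9 * (-0.5736, 0.8192) = (-4.6500 + -3.3841, 8.0540 + 4.8330) = (-8.0341, 12.8870)
link 2: phi[2] = 120 + 5 + 15 = 140 deg
  cos(140 deg) = -0.7660, sin(140 deg) = 0.6428
  joint[3] = (-8.0341, 12.8870) + 5.8 * (-0.7660, 0.6428) = (-8.0341 + -4.4431, 12.8870 + 3.7282) = (-12.4772, 16.6152)
link 3: phi[3] = 120 + 5 + 15 + 235 = 375 deg
  cos(375 deg) = 0.9659, sin(375 deg) = 0.2588
  joint[4] = (-12.4772, 16.6152) + 5.2 * (0.9659, 0.2588) = (-12.4772 + 5.0228, 16.6152 + 1.3459) = (-7.4543, 17.9611)
End effector: (-7.4543, 17.9611)

Answer: -7.4543 17.9611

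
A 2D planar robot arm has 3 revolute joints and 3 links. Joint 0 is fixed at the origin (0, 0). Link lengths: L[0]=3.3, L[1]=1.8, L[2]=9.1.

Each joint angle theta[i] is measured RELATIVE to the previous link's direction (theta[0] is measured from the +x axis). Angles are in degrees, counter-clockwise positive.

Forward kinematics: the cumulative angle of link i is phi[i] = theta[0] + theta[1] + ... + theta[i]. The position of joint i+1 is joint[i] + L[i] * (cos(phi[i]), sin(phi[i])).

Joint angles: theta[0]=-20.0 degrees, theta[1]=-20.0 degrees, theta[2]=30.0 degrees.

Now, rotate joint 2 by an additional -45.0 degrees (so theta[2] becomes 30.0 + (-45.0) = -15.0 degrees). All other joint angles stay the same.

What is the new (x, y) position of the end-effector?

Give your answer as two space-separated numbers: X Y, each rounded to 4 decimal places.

joint[0] = (0.0000, 0.0000)  (base)
link 0: phi[0] = -20 = -20 deg
  cos(-20 deg) = 0.9397, sin(-20 deg) = -0.3420
  joint[1] = (0.0000, 0.0000) + 3.3 * (0.9397, -0.3420) = (0.0000 + 3.1010, 0.0000 + -1.1287) = (3.1010, -1.1287)
link 1: phi[1] = -20 + -20 = -40 deg
  cos(-40 deg) = 0.7660, sin(-40 deg) = -0.6428
  joint[2] = (3.1010, -1.1287) + 1.8 * (0.7660, -0.6428) = (3.1010 + 1.3789, -1.1287 + -1.1570) = (4.4799, -2.2857)
link 2: phi[2] = -20 + -20 + -15 = -55 deg
  cos(-55 deg) = 0.5736, sin(-55 deg) = -0.8192
  joint[3] = (4.4799, -2.2857) + 9.1 * (0.5736, -0.8192) = (4.4799 + 5.2195, -2.2857 + -7.4543) = (9.6994, -9.7400)
End effector: (9.6994, -9.7400)

Answer: 9.6994 -9.7400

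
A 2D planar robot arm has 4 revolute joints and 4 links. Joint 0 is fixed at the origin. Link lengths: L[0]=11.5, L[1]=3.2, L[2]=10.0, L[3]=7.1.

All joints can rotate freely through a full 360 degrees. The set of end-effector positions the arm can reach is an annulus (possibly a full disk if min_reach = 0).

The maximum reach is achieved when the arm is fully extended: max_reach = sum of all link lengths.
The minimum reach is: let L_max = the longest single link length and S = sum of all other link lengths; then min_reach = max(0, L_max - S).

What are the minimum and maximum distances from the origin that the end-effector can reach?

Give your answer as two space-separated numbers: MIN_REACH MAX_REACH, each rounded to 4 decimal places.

Link lengths: [11.5, 3.2, 10.0, 7.1]
max_reach = 11.5 + 3.2 + 10 + 7.1 = 31.8
L_max = max([11.5, 3.2, 10.0, 7.1]) = 11.5
S (sum of others) = 31.8 - 11.5 = 20.3
min_reach = max(0, 11.5 - 20.3) = max(0, -8.8) = 0

Answer: 0.0000 31.8000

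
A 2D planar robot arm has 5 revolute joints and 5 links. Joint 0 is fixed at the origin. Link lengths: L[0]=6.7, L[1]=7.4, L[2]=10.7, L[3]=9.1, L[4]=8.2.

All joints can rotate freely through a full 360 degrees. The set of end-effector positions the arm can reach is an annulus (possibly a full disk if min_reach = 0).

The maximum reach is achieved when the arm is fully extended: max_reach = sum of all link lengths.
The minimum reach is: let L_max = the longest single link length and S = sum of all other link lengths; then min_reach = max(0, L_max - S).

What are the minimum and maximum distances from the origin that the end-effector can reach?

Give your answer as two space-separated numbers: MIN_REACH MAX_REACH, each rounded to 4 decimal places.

Answer: 0.0000 42.1000

Derivation:
Link lengths: [6.7, 7.4, 10.7, 9.1, 8.2]
max_reach = 6.7 + 7.4 + 10.7 + 9.1 + 8.2 = 42.1
L_max = max([6.7, 7.4, 10.7, 9.1, 8.2]) = 10.7
S (sum of others) = 42.1 - 10.7 = 31.4
min_reach = max(0, 10.7 - 31.4) = max(0, -20.7) = 0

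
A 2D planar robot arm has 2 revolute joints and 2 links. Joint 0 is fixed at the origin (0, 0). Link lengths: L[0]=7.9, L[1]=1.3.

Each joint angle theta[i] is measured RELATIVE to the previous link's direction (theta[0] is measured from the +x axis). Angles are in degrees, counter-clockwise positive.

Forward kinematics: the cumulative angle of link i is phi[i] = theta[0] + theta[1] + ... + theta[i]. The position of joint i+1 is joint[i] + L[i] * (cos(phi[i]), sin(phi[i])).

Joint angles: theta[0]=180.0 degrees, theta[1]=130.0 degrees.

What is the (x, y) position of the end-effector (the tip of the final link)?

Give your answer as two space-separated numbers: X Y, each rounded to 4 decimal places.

Answer: -7.0644 -0.9959

Derivation:
joint[0] = (0.0000, 0.0000)  (base)
link 0: phi[0] = 180 = 180 deg
  cos(180 deg) = -1.0000, sin(180 deg) = 0.0000
  joint[1] = (0.0000, 0.0000) + 7.9 * (-1.0000, 0.0000) = (0.0000 + -7.9000, 0.0000 + 0.0000) = (-7.9000, 0.0000)
link 1: phi[1] = 180 + 130 = 310 deg
  cos(310 deg) = 0.6428, sin(310 deg) = -0.7660
  joint[2] = (-7.9000, 0.0000) + 1.3 * (0.6428, -0.7660) = (-7.9000 + 0.8356, 0.0000 + -0.9959) = (-7.0644, -0.9959)
End effector: (-7.0644, -0.9959)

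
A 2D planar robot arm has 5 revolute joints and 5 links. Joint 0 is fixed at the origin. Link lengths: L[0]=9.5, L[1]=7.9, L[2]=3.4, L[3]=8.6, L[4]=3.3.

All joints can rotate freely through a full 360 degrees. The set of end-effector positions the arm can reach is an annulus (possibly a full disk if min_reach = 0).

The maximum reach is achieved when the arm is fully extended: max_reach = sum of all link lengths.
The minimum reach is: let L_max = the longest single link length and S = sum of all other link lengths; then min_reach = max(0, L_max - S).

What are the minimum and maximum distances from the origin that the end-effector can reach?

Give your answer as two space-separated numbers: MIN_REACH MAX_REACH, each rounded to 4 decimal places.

Link lengths: [9.5, 7.9, 3.4, 8.6, 3.3]
max_reach = 9.5 + 7.9 + 3.4 + 8.6 + 3.3 = 32.7
L_max = max([9.5, 7.9, 3.4, 8.6, 3.3]) = 9.5
S (sum of others) = 32.7 - 9.5 = 23.2
min_reach = max(0, 9.5 - 23.2) = max(0, -13.7) = 0

Answer: 0.0000 32.7000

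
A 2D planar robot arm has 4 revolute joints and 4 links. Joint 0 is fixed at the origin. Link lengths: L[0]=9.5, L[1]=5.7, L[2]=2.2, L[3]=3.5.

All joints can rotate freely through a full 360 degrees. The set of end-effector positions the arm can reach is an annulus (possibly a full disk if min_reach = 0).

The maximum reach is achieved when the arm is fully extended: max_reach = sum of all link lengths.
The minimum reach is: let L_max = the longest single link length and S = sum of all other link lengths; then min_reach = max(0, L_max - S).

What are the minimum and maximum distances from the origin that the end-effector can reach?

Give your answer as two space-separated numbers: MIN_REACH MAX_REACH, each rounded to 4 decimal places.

Answer: 0.0000 20.9000

Derivation:
Link lengths: [9.5, 5.7, 2.2, 3.5]
max_reach = 9.5 + 5.7 + 2.2 + 3.5 = 20.9
L_max = max([9.5, 5.7, 2.2, 3.5]) = 9.5
S (sum of others) = 20.9 - 9.5 = 11.4
min_reach = max(0, 9.5 - 11.4) = max(0, -1.9) = 0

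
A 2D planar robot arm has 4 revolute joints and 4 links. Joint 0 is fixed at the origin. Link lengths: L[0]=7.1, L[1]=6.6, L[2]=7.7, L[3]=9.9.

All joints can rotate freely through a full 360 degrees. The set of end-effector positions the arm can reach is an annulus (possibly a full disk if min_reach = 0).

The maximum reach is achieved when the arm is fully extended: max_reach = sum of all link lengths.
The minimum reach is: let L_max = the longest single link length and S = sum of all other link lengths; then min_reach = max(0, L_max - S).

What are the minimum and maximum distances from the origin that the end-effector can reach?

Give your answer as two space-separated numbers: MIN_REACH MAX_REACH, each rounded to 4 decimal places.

Answer: 0.0000 31.3000

Derivation:
Link lengths: [7.1, 6.6, 7.7, 9.9]
max_reach = 7.1 + 6.6 + 7.7 + 9.9 = 31.3
L_max = max([7.1, 6.6, 7.7, 9.9]) = 9.9
S (sum of others) = 31.3 - 9.9 = 21.4
min_reach = max(0, 9.9 - 21.4) = max(0, -11.5) = 0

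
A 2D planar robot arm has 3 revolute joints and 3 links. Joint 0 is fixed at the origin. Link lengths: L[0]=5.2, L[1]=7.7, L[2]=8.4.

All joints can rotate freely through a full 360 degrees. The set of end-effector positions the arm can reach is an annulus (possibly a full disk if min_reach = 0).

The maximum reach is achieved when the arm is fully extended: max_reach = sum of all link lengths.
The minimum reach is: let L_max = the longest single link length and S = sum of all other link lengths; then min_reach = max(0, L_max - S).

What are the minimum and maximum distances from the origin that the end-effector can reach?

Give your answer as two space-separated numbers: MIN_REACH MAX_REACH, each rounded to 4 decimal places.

Link lengths: [5.2, 7.7, 8.4]
max_reach = 5.2 + 7.7 + 8.4 = 21.3
L_max = max([5.2, 7.7, 8.4]) = 8.4
S (sum of others) = 21.3 - 8.4 = 12.9
min_reach = max(0, 8.4 - 12.9) = max(0, -4.5) = 0

Answer: 0.0000 21.3000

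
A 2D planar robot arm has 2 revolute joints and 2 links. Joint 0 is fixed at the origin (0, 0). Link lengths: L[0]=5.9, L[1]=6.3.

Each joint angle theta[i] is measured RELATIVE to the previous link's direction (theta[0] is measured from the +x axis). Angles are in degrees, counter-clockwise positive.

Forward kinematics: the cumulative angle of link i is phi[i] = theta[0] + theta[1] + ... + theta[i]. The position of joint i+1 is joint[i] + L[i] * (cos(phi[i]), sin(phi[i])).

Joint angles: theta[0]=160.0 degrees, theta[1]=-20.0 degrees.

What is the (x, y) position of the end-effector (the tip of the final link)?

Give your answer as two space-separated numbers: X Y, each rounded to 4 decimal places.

Answer: -10.3703 6.0675

Derivation:
joint[0] = (0.0000, 0.0000)  (base)
link 0: phi[0] = 160 = 160 deg
  cos(160 deg) = -0.9397, sin(160 deg) = 0.3420
  joint[1] = (0.0000, 0.0000) + 5.9 * (-0.9397, 0.3420) = (0.0000 + -5.5442, 0.0000 + 2.0179) = (-5.5442, 2.0179)
link 1: phi[1] = 160 + -20 = 140 deg
  cos(140 deg) = -0.7660, sin(140 deg) = 0.6428
  joint[2] = (-5.5442, 2.0179) + 6.3 * (-0.7660, 0.6428) = (-5.5442 + -4.8261, 2.0179 + 4.0496) = (-10.3703, 6.0675)
End effector: (-10.3703, 6.0675)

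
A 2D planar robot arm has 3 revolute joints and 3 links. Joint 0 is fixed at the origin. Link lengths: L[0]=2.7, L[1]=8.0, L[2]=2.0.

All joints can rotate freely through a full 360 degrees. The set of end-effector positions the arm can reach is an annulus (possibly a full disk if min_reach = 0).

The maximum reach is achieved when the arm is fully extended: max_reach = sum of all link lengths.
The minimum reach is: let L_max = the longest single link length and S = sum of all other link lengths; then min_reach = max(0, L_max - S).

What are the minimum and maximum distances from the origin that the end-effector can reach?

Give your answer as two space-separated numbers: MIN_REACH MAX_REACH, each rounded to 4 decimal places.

Answer: 3.3000 12.7000

Derivation:
Link lengths: [2.7, 8.0, 2.0]
max_reach = 2.7 + 8 + 2 = 12.7
L_max = max([2.7, 8.0, 2.0]) = 8
S (sum of others) = 12.7 - 8 = 4.7
min_reach = max(0, 8 - 4.7) = max(0, 3.3) = 3.3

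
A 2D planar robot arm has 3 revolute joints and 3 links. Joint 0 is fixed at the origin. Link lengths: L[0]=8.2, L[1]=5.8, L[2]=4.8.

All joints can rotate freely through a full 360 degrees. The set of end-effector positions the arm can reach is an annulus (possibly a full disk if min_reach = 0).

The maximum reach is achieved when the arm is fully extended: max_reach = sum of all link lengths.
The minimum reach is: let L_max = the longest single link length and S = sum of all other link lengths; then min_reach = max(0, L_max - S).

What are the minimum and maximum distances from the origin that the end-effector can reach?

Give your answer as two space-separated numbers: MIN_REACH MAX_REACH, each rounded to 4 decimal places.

Link lengths: [8.2, 5.8, 4.8]
max_reach = 8.2 + 5.8 + 4.8 = 18.8
L_max = max([8.2, 5.8, 4.8]) = 8.2
S (sum of others) = 18.8 - 8.2 = 10.6
min_reach = max(0, 8.2 - 10.6) = max(0, -2.4) = 0

Answer: 0.0000 18.8000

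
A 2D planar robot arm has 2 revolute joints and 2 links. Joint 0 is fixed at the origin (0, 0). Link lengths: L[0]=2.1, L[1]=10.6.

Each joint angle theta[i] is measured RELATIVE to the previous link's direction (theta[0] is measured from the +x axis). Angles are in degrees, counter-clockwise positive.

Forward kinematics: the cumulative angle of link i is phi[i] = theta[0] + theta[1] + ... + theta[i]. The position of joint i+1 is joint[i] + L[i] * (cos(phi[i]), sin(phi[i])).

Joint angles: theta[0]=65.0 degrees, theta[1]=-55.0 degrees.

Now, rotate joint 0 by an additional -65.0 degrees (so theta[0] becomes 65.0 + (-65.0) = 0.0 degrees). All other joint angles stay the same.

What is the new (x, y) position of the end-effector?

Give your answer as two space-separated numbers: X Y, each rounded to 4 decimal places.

joint[0] = (0.0000, 0.0000)  (base)
link 0: phi[0] = 0 = 0 deg
  cos(0 deg) = 1.0000, sin(0 deg) = 0.0000
  joint[1] = (0.0000, 0.0000) + 2.1 * (1.0000, 0.0000) = (0.0000 + 2.1000, 0.0000 + 0.0000) = (2.1000, 0.0000)
link 1: phi[1] = 0 + -55 = -55 deg
  cos(-55 deg) = 0.5736, sin(-55 deg) = -0.8192
  joint[2] = (2.1000, 0.0000) + 10.6 * (0.5736, -0.8192) = (2.1000 + 6.0799, 0.0000 + -8.6830) = (8.1799, -8.6830)
End effector: (8.1799, -8.6830)

Answer: 8.1799 -8.6830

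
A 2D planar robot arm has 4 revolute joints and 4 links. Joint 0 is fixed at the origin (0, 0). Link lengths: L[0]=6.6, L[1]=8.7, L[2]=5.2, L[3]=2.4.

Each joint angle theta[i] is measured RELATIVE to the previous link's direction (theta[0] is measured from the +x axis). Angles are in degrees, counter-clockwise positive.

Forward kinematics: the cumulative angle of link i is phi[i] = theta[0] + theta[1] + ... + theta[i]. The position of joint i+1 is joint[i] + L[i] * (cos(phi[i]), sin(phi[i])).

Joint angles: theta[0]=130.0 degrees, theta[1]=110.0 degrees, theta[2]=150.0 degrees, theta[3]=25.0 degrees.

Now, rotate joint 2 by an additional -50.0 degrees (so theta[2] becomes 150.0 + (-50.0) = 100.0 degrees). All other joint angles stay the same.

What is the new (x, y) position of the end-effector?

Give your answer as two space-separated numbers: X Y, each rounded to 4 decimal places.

joint[0] = (0.0000, 0.0000)  (base)
link 0: phi[0] = 130 = 130 deg
  cos(130 deg) = -0.6428, sin(130 deg) = 0.7660
  joint[1] = (0.0000, 0.0000) + 6.6 * (-0.6428, 0.7660) = (0.0000 + -4.2424, 0.0000 + 5.0559) = (-4.2424, 5.0559)
link 1: phi[1] = 130 + 110 = 240 deg
  cos(240 deg) = -0.5000, sin(240 deg) = -0.8660
  joint[2] = (-4.2424, 5.0559) + 8.7 * (-0.5000, -0.8660) = (-4.2424 + -4.3500, 5.0559 + -7.5344) = (-8.5924, -2.4785)
link 2: phi[2] = 130 + 110 + 100 = 340 deg
  cos(340 deg) = 0.9397, sin(340 deg) = -0.3420
  joint[3] = (-8.5924, -2.4785) + 5.2 * (0.9397, -0.3420) = (-8.5924 + 4.8864, -2.4785 + -1.7785) = (-3.7060, -4.2570)
link 3: phi[3] = 130 + 110 + 100 + 25 = 365 deg
  cos(365 deg) = 0.9962, sin(365 deg) = 0.0872
  joint[4] = (-3.7060, -4.2570) + 2.4 * (0.9962, 0.0872) = (-3.7060 + 2.3909, -4.2570 + 0.2092) = (-1.3151, -4.0479)
End effector: (-1.3151, -4.0479)

Answer: -1.3151 -4.0479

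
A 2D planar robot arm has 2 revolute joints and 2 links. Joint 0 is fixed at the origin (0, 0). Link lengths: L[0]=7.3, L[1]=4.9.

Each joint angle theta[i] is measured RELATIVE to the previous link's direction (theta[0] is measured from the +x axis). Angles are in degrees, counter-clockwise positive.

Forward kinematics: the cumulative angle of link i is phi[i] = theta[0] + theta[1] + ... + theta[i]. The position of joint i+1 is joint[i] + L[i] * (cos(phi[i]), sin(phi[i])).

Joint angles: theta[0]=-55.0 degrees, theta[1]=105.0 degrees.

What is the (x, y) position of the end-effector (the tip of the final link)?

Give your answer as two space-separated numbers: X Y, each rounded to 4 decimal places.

joint[0] = (0.0000, 0.0000)  (base)
link 0: phi[0] = -55 = -55 deg
  cos(-55 deg) = 0.5736, sin(-55 deg) = -0.8192
  joint[1] = (0.0000, 0.0000) + 7.3 * (0.5736, -0.8192) = (0.0000 + 4.1871, 0.0000 + -5.9798) = (4.1871, -5.9798)
link 1: phi[1] = -55 + 105 = 50 deg
  cos(50 deg) = 0.6428, sin(50 deg) = 0.7660
  joint[2] = (4.1871, -5.9798) + 4.9 * (0.6428, 0.7660) = (4.1871 + 3.1497, -5.9798 + 3.7536) = (7.3368, -2.2262)
End effector: (7.3368, -2.2262)

Answer: 7.3368 -2.2262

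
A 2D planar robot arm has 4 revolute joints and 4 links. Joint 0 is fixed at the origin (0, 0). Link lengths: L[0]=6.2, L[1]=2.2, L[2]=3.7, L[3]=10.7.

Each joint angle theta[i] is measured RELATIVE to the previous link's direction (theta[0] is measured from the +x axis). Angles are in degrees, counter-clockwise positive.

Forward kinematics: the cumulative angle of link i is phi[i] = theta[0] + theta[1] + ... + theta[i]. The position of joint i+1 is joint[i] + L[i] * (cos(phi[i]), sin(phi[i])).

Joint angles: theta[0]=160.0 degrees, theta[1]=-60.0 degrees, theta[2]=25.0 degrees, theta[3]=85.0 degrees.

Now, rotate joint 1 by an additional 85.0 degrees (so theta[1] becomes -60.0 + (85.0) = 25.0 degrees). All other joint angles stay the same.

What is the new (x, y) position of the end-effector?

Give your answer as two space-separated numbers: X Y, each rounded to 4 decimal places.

joint[0] = (0.0000, 0.0000)  (base)
link 0: phi[0] = 160 = 160 deg
  cos(160 deg) = -0.9397, sin(160 deg) = 0.3420
  joint[1] = (0.0000, 0.0000) + 6.2 * (-0.9397, 0.3420) = (0.0000 + -5.8261, 0.0000 + 2.1205) = (-5.8261, 2.1205)
link 1: phi[1] = 160 + 25 = 185 deg
  cos(185 deg) = -0.9962, sin(185 deg) = -0.0872
  joint[2] = (-5.8261, 2.1205) + 2.2 * (-0.9962, -0.0872) = (-5.8261 + -2.1916, 2.1205 + -0.1917) = (-8.0177, 1.9288)
link 2: phi[2] = 160 + 25 + 25 = 210 deg
  cos(210 deg) = -0.8660, sin(210 deg) = -0.5000
  joint[3] = (-8.0177, 1.9288) + 3.7 * (-0.8660, -0.5000) = (-8.0177 + -3.2043, 1.9288 + -1.8500) = (-11.2220, 0.0788)
link 3: phi[3] = 160 + 25 + 25 + 85 = 295 deg
  cos(295 deg) = 0.4226, sin(295 deg) = -0.9063
  joint[4] = (-11.2220, 0.0788) + 10.7 * (0.4226, -0.9063) = (-11.2220 + 4.5220, 0.0788 + -9.6975) = (-6.7000, -9.6187)
End effector: (-6.7000, -9.6187)

Answer: -6.7000 -9.6187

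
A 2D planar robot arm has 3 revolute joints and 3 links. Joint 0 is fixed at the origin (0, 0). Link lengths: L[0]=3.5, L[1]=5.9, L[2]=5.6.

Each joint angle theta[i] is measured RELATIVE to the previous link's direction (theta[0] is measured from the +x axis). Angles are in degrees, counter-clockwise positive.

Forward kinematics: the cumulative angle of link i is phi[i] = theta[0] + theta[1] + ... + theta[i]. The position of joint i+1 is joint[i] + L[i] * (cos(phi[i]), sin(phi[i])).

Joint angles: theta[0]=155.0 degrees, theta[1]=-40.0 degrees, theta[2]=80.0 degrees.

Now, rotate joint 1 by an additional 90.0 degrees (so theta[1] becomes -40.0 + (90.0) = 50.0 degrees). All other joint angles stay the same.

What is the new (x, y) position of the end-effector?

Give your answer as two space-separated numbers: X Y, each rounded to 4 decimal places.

joint[0] = (0.0000, 0.0000)  (base)
link 0: phi[0] = 155 = 155 deg
  cos(155 deg) = -0.9063, sin(155 deg) = 0.4226
  joint[1] = (0.0000, 0.0000) + 3.5 * (-0.9063, 0.4226) = (0.0000 + -3.1721, 0.0000 + 1.4792) = (-3.1721, 1.4792)
link 1: phi[1] = 155 + 50 = 205 deg
  cos(205 deg) = -0.9063, sin(205 deg) = -0.4226
  joint[2] = (-3.1721, 1.4792) + 5.9 * (-0.9063, -0.4226) = (-3.1721 + -5.3472, 1.4792 + -2.4934) = (-8.5193, -1.0143)
link 2: phi[2] = 155 + 50 + 80 = 285 deg
  cos(285 deg) = 0.2588, sin(285 deg) = -0.9659
  joint[3] = (-8.5193, -1.0143) + 5.6 * (0.2588, -0.9659) = (-8.5193 + 1.4494, -1.0143 + -5.4092) = (-7.0699, -6.4235)
End effector: (-7.0699, -6.4235)

Answer: -7.0699 -6.4235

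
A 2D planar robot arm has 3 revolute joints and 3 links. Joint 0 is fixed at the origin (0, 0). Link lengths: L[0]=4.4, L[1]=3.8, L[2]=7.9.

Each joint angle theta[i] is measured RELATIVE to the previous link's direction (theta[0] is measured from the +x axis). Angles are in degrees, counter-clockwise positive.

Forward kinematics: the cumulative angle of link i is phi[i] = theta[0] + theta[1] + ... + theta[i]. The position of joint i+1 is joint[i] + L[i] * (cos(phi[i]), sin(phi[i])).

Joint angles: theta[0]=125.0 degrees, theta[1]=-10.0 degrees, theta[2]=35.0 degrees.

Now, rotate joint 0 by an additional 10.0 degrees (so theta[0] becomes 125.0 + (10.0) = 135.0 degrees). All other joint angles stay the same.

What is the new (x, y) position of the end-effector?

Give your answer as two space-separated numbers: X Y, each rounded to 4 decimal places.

Answer: -12.7144 8.9260

Derivation:
joint[0] = (0.0000, 0.0000)  (base)
link 0: phi[0] = 135 = 135 deg
  cos(135 deg) = -0.7071, sin(135 deg) = 0.7071
  joint[1] = (0.0000, 0.0000) + 4.4 * (-0.7071, 0.7071) = (0.0000 + -3.1113, 0.0000 + 3.1113) = (-3.1113, 3.1113)
link 1: phi[1] = 135 + -10 = 125 deg
  cos(125 deg) = -0.5736, sin(125 deg) = 0.8192
  joint[2] = (-3.1113, 3.1113) + 3.8 * (-0.5736, 0.8192) = (-3.1113 + -2.1796, 3.1113 + 3.1128) = (-5.2909, 6.2240)
link 2: phi[2] = 135 + -10 + 35 = 160 deg
  cos(160 deg) = -0.9397, sin(160 deg) = 0.3420
  joint[3] = (-5.2909, 6.2240) + 7.9 * (-0.9397, 0.3420) = (-5.2909 + -7.4236, 6.2240 + 2.7020) = (-12.7144, 8.9260)
End effector: (-12.7144, 8.9260)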